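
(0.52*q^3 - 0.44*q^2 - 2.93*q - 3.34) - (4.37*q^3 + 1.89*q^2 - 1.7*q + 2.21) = -3.85*q^3 - 2.33*q^2 - 1.23*q - 5.55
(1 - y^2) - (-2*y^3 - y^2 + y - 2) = 2*y^3 - y + 3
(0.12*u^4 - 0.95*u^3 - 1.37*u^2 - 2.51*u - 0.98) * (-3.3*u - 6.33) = -0.396*u^5 + 2.3754*u^4 + 10.5345*u^3 + 16.9551*u^2 + 19.1223*u + 6.2034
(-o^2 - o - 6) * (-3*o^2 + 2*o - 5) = 3*o^4 + o^3 + 21*o^2 - 7*o + 30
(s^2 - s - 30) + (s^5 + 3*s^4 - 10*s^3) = s^5 + 3*s^4 - 10*s^3 + s^2 - s - 30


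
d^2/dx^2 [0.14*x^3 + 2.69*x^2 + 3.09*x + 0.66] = 0.84*x + 5.38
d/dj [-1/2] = 0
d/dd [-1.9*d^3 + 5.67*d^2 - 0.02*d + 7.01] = -5.7*d^2 + 11.34*d - 0.02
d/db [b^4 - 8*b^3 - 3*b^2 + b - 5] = 4*b^3 - 24*b^2 - 6*b + 1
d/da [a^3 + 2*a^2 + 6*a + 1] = 3*a^2 + 4*a + 6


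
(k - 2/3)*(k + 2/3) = k^2 - 4/9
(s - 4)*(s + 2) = s^2 - 2*s - 8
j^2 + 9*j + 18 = (j + 3)*(j + 6)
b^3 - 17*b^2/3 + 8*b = b*(b - 3)*(b - 8/3)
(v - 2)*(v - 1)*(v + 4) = v^3 + v^2 - 10*v + 8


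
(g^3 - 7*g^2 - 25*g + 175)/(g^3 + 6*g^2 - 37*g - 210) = (g^2 - 12*g + 35)/(g^2 + g - 42)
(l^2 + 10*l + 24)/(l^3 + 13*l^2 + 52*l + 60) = (l + 4)/(l^2 + 7*l + 10)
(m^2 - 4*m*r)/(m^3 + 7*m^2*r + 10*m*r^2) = (m - 4*r)/(m^2 + 7*m*r + 10*r^2)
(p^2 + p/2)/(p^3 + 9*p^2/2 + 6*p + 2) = p/(p^2 + 4*p + 4)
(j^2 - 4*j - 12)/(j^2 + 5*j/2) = 2*(j^2 - 4*j - 12)/(j*(2*j + 5))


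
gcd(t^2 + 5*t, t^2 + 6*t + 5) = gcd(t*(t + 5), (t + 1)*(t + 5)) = t + 5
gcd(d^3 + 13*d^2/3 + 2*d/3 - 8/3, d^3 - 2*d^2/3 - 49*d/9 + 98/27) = d - 2/3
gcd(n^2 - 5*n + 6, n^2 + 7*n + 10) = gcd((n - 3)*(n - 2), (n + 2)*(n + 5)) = 1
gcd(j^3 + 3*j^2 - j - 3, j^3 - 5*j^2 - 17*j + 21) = j^2 + 2*j - 3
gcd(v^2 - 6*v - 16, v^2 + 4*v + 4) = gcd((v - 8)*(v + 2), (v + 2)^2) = v + 2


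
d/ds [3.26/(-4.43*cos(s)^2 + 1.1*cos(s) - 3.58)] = (3.586 - 28.8836*cos(s))*sin(s)/(4.43*cos(s)^2 - 1.1*cos(s) + 3.58)^2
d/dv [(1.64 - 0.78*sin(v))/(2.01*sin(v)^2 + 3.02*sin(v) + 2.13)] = (1.5678*sin(v)^2 - 6.5928*sin(v) - 6.6142)*cos(v)/(4.0401*sin(v)^4 + 12.1404*sin(v)^3 + 17.683*sin(v)^2 + 12.8652*sin(v) + 4.5369)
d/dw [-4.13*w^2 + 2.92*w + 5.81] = 2.92 - 8.26*w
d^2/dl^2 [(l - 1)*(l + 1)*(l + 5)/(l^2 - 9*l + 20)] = 30*(7*l^3 - 57*l^2 + 93*l + 101)/(l^6 - 27*l^5 + 303*l^4 - 1809*l^3 + 6060*l^2 - 10800*l + 8000)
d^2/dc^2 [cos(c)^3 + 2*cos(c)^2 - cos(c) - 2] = cos(c)/4 - 4*cos(2*c) - 9*cos(3*c)/4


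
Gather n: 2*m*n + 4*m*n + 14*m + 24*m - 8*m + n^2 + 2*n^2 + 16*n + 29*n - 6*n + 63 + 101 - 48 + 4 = 30*m + 3*n^2 + n*(6*m + 39) + 120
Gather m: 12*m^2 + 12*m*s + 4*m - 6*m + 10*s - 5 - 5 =12*m^2 + m*(12*s - 2) + 10*s - 10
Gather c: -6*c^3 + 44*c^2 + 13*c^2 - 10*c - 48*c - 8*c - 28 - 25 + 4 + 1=-6*c^3 + 57*c^2 - 66*c - 48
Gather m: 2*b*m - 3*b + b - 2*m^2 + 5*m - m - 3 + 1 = -2*b - 2*m^2 + m*(2*b + 4) - 2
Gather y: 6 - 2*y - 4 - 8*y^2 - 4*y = -8*y^2 - 6*y + 2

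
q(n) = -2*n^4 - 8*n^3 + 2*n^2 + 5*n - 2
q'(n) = -8*n^3 - 24*n^2 + 4*n + 5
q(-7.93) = -3835.48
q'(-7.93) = 2453.46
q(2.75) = -253.88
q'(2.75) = -331.88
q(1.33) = -16.89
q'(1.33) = -50.95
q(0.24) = -0.80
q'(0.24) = 4.47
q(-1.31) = 6.98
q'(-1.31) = -23.44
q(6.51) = -5683.99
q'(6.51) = -3193.24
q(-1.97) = 26.95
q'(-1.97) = -34.86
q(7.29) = -8607.22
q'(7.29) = -4340.66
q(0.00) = -2.00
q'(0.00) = 5.00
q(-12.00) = -27422.00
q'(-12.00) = 10325.00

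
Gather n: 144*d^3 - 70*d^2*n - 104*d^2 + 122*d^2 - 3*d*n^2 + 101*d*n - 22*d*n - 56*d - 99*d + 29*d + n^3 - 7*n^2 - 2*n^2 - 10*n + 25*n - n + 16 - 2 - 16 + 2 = 144*d^3 + 18*d^2 - 126*d + n^3 + n^2*(-3*d - 9) + n*(-70*d^2 + 79*d + 14)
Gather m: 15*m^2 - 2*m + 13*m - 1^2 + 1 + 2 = 15*m^2 + 11*m + 2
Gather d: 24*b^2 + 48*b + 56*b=24*b^2 + 104*b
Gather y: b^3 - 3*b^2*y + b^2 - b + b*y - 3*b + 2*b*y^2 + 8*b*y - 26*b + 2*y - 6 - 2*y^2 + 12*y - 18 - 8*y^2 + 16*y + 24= b^3 + b^2 - 30*b + y^2*(2*b - 10) + y*(-3*b^2 + 9*b + 30)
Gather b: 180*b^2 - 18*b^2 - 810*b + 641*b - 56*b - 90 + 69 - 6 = 162*b^2 - 225*b - 27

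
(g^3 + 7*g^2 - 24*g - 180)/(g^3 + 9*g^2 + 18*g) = (g^2 + g - 30)/(g*(g + 3))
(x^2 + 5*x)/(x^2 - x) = (x + 5)/(x - 1)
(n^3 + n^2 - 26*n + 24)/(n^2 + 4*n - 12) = (n^2 - 5*n + 4)/(n - 2)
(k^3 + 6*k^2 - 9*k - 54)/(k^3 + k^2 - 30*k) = (k^2 - 9)/(k*(k - 5))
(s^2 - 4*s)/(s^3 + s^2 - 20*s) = 1/(s + 5)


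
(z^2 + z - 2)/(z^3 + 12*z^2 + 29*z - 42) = (z + 2)/(z^2 + 13*z + 42)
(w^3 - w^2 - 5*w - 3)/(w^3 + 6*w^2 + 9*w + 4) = (w - 3)/(w + 4)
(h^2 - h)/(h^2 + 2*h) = (h - 1)/(h + 2)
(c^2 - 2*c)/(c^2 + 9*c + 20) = c*(c - 2)/(c^2 + 9*c + 20)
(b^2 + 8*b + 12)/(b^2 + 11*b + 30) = (b + 2)/(b + 5)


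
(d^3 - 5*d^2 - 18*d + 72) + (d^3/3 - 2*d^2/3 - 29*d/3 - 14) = 4*d^3/3 - 17*d^2/3 - 83*d/3 + 58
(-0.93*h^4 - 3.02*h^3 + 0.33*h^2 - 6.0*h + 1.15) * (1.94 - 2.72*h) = 2.5296*h^5 + 6.4102*h^4 - 6.7564*h^3 + 16.9602*h^2 - 14.768*h + 2.231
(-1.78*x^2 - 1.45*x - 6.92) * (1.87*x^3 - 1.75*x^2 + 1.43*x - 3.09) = -3.3286*x^5 + 0.4035*x^4 - 12.9483*x^3 + 15.5367*x^2 - 5.4151*x + 21.3828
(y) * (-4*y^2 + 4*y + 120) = -4*y^3 + 4*y^2 + 120*y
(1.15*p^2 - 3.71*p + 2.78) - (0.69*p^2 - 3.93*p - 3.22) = 0.46*p^2 + 0.22*p + 6.0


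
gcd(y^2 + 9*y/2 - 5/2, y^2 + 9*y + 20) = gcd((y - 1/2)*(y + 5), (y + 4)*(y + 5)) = y + 5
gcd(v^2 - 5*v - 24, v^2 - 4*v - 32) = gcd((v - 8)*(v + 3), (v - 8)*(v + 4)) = v - 8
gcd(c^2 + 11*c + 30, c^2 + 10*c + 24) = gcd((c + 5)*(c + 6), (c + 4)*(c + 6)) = c + 6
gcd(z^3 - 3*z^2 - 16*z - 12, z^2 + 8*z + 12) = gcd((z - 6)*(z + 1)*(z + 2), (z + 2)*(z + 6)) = z + 2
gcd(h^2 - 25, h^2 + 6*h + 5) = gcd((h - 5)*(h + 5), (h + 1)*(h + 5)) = h + 5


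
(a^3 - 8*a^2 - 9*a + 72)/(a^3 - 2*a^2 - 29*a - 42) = (a^2 - 11*a + 24)/(a^2 - 5*a - 14)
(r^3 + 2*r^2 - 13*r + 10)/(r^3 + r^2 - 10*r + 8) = (r + 5)/(r + 4)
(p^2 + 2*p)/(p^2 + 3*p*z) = (p + 2)/(p + 3*z)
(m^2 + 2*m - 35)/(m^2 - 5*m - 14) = (-m^2 - 2*m + 35)/(-m^2 + 5*m + 14)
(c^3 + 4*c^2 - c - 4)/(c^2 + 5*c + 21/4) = 4*(c^3 + 4*c^2 - c - 4)/(4*c^2 + 20*c + 21)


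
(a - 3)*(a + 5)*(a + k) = a^3 + a^2*k + 2*a^2 + 2*a*k - 15*a - 15*k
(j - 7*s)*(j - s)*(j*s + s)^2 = j^4*s^2 - 8*j^3*s^3 + 2*j^3*s^2 + 7*j^2*s^4 - 16*j^2*s^3 + j^2*s^2 + 14*j*s^4 - 8*j*s^3 + 7*s^4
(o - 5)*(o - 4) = o^2 - 9*o + 20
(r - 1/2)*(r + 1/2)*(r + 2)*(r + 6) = r^4 + 8*r^3 + 47*r^2/4 - 2*r - 3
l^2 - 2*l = l*(l - 2)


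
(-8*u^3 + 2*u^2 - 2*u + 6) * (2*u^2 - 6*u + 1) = -16*u^5 + 52*u^4 - 24*u^3 + 26*u^2 - 38*u + 6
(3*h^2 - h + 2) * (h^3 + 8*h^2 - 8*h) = 3*h^5 + 23*h^4 - 30*h^3 + 24*h^2 - 16*h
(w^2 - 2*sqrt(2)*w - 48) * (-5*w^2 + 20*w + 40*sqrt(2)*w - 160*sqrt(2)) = -5*w^4 + 20*w^3 + 50*sqrt(2)*w^3 - 200*sqrt(2)*w^2 + 80*w^2 - 1920*sqrt(2)*w - 320*w + 7680*sqrt(2)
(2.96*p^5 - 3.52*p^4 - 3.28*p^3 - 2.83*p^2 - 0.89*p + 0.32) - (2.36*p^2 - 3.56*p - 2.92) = 2.96*p^5 - 3.52*p^4 - 3.28*p^3 - 5.19*p^2 + 2.67*p + 3.24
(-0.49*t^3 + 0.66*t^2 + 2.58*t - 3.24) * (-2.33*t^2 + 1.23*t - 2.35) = 1.1417*t^5 - 2.1405*t^4 - 4.0481*t^3 + 9.1716*t^2 - 10.0482*t + 7.614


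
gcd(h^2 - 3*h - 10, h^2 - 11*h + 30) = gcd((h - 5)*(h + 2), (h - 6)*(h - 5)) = h - 5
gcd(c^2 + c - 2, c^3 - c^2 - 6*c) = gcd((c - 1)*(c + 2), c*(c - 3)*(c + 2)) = c + 2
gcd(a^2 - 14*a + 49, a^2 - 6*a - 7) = a - 7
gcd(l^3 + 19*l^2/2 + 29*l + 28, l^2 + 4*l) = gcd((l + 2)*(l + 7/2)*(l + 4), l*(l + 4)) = l + 4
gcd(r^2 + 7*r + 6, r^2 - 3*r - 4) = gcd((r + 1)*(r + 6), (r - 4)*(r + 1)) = r + 1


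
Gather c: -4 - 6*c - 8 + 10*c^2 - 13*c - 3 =10*c^2 - 19*c - 15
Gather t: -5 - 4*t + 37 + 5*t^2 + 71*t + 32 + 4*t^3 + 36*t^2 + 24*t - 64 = 4*t^3 + 41*t^2 + 91*t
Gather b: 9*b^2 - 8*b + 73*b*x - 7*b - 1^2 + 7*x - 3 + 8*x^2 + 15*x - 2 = 9*b^2 + b*(73*x - 15) + 8*x^2 + 22*x - 6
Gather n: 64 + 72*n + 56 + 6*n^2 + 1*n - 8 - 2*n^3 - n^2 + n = -2*n^3 + 5*n^2 + 74*n + 112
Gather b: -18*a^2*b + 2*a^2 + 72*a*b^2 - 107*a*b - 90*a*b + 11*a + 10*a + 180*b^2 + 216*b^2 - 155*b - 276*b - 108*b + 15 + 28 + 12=2*a^2 + 21*a + b^2*(72*a + 396) + b*(-18*a^2 - 197*a - 539) + 55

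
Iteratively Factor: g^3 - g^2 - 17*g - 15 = (g + 3)*(g^2 - 4*g - 5) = (g - 5)*(g + 3)*(g + 1)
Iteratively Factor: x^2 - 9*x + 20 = (x - 4)*(x - 5)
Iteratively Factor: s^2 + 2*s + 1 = (s + 1)*(s + 1)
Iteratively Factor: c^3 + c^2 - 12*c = (c + 4)*(c^2 - 3*c) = c*(c + 4)*(c - 3)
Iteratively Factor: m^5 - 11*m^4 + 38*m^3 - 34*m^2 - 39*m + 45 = (m - 3)*(m^4 - 8*m^3 + 14*m^2 + 8*m - 15) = (m - 3)*(m - 1)*(m^3 - 7*m^2 + 7*m + 15) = (m - 3)*(m - 1)*(m + 1)*(m^2 - 8*m + 15) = (m - 3)^2*(m - 1)*(m + 1)*(m - 5)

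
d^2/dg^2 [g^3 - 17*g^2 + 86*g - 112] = 6*g - 34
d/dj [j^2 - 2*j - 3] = 2*j - 2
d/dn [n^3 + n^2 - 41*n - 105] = 3*n^2 + 2*n - 41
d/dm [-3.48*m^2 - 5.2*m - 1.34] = -6.96*m - 5.2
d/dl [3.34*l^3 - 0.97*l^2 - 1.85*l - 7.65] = 10.02*l^2 - 1.94*l - 1.85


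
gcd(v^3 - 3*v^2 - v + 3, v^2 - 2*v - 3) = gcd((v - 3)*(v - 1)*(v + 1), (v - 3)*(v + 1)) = v^2 - 2*v - 3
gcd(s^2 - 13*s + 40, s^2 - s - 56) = s - 8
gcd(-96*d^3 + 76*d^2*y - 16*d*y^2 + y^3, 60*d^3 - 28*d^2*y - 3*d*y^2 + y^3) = 12*d^2 - 8*d*y + y^2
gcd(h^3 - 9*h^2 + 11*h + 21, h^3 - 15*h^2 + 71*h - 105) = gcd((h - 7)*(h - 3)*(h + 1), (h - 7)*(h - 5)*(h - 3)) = h^2 - 10*h + 21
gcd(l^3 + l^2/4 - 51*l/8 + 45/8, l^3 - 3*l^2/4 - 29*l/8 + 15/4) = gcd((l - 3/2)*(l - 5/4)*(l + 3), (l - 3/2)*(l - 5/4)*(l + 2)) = l^2 - 11*l/4 + 15/8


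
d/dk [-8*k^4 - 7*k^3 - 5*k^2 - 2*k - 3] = -32*k^3 - 21*k^2 - 10*k - 2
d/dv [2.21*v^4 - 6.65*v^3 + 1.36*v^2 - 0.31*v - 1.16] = 8.84*v^3 - 19.95*v^2 + 2.72*v - 0.31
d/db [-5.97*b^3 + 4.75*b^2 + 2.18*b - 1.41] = -17.91*b^2 + 9.5*b + 2.18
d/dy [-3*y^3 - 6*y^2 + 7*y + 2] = -9*y^2 - 12*y + 7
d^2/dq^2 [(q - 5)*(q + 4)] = 2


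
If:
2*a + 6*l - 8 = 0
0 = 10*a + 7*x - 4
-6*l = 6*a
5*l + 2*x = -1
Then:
No Solution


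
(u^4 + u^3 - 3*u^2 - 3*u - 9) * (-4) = -4*u^4 - 4*u^3 + 12*u^2 + 12*u + 36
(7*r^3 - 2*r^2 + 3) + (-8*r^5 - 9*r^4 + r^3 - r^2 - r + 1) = -8*r^5 - 9*r^4 + 8*r^3 - 3*r^2 - r + 4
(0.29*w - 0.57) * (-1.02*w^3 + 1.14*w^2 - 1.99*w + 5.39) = -0.2958*w^4 + 0.912*w^3 - 1.2269*w^2 + 2.6974*w - 3.0723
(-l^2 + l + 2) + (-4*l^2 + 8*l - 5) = -5*l^2 + 9*l - 3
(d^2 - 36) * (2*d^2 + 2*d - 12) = 2*d^4 + 2*d^3 - 84*d^2 - 72*d + 432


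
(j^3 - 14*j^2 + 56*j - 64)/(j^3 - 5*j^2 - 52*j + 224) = (j - 2)/(j + 7)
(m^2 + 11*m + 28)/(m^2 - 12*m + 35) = (m^2 + 11*m + 28)/(m^2 - 12*m + 35)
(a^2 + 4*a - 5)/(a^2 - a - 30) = (a - 1)/(a - 6)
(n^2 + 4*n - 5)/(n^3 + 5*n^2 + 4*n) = (n^2 + 4*n - 5)/(n*(n^2 + 5*n + 4))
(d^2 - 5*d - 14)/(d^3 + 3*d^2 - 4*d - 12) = (d - 7)/(d^2 + d - 6)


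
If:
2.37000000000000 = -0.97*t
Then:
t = -2.44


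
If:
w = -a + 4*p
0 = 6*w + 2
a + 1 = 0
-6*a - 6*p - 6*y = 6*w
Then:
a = -1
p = -1/3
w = -1/3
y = 5/3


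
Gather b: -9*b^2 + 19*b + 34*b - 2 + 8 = -9*b^2 + 53*b + 6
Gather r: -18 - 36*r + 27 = 9 - 36*r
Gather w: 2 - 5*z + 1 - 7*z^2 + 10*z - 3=-7*z^2 + 5*z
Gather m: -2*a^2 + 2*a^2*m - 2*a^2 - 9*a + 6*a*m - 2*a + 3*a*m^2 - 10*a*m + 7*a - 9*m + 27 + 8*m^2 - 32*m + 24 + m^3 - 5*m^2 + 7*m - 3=-4*a^2 - 4*a + m^3 + m^2*(3*a + 3) + m*(2*a^2 - 4*a - 34) + 48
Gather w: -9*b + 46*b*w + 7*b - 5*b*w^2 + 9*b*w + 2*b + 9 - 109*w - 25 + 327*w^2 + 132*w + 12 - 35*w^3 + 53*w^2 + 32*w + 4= -35*w^3 + w^2*(380 - 5*b) + w*(55*b + 55)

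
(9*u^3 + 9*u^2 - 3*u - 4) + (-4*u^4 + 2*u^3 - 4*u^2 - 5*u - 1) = -4*u^4 + 11*u^3 + 5*u^2 - 8*u - 5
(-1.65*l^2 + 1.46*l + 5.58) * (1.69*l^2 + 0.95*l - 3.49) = -2.7885*l^4 + 0.8999*l^3 + 16.5757*l^2 + 0.2056*l - 19.4742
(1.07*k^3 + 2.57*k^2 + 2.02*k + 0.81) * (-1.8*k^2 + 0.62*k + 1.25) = -1.926*k^5 - 3.9626*k^4 - 0.7051*k^3 + 3.0069*k^2 + 3.0272*k + 1.0125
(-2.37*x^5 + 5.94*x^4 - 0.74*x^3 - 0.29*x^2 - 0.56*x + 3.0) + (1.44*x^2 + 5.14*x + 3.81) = -2.37*x^5 + 5.94*x^4 - 0.74*x^3 + 1.15*x^2 + 4.58*x + 6.81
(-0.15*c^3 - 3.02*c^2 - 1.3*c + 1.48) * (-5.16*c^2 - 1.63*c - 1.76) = 0.774*c^5 + 15.8277*c^4 + 11.8946*c^3 - 0.2026*c^2 - 0.1244*c - 2.6048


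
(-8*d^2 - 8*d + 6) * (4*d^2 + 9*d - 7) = -32*d^4 - 104*d^3 + 8*d^2 + 110*d - 42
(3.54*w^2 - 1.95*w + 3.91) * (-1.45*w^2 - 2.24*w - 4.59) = -5.133*w^4 - 5.1021*w^3 - 17.5501*w^2 + 0.192099999999998*w - 17.9469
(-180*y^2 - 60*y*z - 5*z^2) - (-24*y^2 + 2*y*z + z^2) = -156*y^2 - 62*y*z - 6*z^2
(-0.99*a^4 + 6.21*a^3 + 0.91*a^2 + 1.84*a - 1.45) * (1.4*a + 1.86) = -1.386*a^5 + 6.8526*a^4 + 12.8246*a^3 + 4.2686*a^2 + 1.3924*a - 2.697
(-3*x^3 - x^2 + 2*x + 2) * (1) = -3*x^3 - x^2 + 2*x + 2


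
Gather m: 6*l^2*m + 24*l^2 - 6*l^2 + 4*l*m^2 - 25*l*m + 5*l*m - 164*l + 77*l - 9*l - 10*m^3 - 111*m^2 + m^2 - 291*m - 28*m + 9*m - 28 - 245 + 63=18*l^2 - 96*l - 10*m^3 + m^2*(4*l - 110) + m*(6*l^2 - 20*l - 310) - 210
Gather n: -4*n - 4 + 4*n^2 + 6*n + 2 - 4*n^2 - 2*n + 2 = 0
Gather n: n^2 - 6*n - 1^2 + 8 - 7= n^2 - 6*n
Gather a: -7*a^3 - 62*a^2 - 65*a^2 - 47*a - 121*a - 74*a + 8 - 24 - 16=-7*a^3 - 127*a^2 - 242*a - 32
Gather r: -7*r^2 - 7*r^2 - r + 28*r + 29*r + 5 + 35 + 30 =-14*r^2 + 56*r + 70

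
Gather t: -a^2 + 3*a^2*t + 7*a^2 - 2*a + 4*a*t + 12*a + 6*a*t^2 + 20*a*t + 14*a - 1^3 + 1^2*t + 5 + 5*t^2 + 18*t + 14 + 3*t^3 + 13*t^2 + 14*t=6*a^2 + 24*a + 3*t^3 + t^2*(6*a + 18) + t*(3*a^2 + 24*a + 33) + 18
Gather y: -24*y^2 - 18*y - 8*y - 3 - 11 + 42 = -24*y^2 - 26*y + 28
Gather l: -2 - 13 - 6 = -21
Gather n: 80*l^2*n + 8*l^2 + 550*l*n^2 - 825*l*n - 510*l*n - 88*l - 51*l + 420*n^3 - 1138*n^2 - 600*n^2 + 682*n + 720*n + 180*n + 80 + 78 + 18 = 8*l^2 - 139*l + 420*n^3 + n^2*(550*l - 1738) + n*(80*l^2 - 1335*l + 1582) + 176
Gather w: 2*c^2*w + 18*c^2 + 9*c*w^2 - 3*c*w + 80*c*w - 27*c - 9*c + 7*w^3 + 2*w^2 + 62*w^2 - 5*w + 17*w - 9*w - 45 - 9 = 18*c^2 - 36*c + 7*w^3 + w^2*(9*c + 64) + w*(2*c^2 + 77*c + 3) - 54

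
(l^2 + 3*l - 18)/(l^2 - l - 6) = (l + 6)/(l + 2)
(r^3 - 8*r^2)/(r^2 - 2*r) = r*(r - 8)/(r - 2)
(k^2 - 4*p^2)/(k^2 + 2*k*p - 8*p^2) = (k + 2*p)/(k + 4*p)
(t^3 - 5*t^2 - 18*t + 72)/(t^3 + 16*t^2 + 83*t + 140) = (t^2 - 9*t + 18)/(t^2 + 12*t + 35)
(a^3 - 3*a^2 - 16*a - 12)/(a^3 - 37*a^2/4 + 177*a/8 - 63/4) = 8*(a^2 + 3*a + 2)/(8*a^2 - 26*a + 21)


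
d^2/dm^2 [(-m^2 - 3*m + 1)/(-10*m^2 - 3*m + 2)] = 2*(270*m^3 - 240*m^2 + 90*m - 7)/(1000*m^6 + 900*m^5 - 330*m^4 - 333*m^3 + 66*m^2 + 36*m - 8)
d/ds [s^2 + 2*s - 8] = 2*s + 2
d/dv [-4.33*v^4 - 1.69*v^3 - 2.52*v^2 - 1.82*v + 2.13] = -17.32*v^3 - 5.07*v^2 - 5.04*v - 1.82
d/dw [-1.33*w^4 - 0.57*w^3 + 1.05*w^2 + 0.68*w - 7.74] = -5.32*w^3 - 1.71*w^2 + 2.1*w + 0.68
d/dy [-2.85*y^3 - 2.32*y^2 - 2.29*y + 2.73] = -8.55*y^2 - 4.64*y - 2.29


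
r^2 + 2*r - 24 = (r - 4)*(r + 6)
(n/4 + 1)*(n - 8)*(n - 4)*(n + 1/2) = n^4/4 - 15*n^3/8 - 5*n^2 + 30*n + 16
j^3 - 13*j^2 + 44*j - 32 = (j - 8)*(j - 4)*(j - 1)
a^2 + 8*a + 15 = (a + 3)*(a + 5)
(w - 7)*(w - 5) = w^2 - 12*w + 35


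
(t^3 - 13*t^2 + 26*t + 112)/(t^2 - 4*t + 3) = (t^3 - 13*t^2 + 26*t + 112)/(t^2 - 4*t + 3)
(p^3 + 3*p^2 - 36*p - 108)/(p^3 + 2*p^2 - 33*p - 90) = (p + 6)/(p + 5)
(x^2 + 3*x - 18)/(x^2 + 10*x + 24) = (x - 3)/(x + 4)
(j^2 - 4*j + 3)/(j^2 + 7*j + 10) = (j^2 - 4*j + 3)/(j^2 + 7*j + 10)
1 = 1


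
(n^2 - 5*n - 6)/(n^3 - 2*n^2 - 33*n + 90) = (n^2 - 5*n - 6)/(n^3 - 2*n^2 - 33*n + 90)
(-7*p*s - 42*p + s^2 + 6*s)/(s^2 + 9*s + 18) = (-7*p + s)/(s + 3)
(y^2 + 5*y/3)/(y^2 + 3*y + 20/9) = 3*y/(3*y + 4)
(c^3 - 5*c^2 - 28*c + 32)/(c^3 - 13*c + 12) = (c - 8)/(c - 3)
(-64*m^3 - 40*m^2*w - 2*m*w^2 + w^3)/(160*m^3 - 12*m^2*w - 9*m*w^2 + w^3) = (2*m + w)/(-5*m + w)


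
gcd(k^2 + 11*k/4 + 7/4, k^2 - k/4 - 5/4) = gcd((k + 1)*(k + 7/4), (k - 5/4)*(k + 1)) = k + 1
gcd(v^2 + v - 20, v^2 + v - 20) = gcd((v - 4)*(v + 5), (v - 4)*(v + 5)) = v^2 + v - 20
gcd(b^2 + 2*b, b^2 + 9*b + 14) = b + 2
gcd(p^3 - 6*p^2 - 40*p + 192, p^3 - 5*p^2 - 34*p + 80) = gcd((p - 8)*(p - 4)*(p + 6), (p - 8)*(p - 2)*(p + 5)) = p - 8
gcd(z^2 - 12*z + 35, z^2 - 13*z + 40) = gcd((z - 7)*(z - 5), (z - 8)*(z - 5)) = z - 5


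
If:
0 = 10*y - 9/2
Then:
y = 9/20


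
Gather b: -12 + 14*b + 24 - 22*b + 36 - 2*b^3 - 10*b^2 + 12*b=-2*b^3 - 10*b^2 + 4*b + 48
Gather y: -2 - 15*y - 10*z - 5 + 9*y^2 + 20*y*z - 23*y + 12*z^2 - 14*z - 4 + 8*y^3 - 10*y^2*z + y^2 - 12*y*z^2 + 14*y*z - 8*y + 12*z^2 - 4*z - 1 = 8*y^3 + y^2*(10 - 10*z) + y*(-12*z^2 + 34*z - 46) + 24*z^2 - 28*z - 12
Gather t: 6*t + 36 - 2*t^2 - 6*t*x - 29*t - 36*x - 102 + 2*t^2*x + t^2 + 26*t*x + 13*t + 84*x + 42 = t^2*(2*x - 1) + t*(20*x - 10) + 48*x - 24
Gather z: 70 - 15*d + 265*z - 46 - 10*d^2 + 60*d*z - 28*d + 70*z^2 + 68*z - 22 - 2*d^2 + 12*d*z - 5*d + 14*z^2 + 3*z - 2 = -12*d^2 - 48*d + 84*z^2 + z*(72*d + 336)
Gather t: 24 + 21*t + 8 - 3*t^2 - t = -3*t^2 + 20*t + 32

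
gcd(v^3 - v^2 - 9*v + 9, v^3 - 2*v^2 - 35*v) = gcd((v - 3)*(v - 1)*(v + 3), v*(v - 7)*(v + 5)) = 1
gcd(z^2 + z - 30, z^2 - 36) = z + 6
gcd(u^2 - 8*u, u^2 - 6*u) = u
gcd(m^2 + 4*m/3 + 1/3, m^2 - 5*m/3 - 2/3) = m + 1/3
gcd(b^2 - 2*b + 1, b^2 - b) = b - 1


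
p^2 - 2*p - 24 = (p - 6)*(p + 4)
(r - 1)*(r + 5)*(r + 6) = r^3 + 10*r^2 + 19*r - 30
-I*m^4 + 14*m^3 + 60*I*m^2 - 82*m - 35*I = (m + I)*(m + 5*I)*(m + 7*I)*(-I*m + 1)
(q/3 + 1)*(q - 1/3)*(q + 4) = q^3/3 + 20*q^2/9 + 29*q/9 - 4/3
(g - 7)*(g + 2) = g^2 - 5*g - 14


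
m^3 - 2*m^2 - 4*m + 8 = (m - 2)^2*(m + 2)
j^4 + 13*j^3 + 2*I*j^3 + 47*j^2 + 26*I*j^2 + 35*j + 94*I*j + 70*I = (j + 1)*(j + 5)*(j + 7)*(j + 2*I)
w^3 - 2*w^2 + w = w*(w - 1)^2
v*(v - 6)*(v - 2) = v^3 - 8*v^2 + 12*v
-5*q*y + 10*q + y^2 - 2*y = (-5*q + y)*(y - 2)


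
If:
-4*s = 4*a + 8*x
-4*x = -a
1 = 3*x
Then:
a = 4/3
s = -2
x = 1/3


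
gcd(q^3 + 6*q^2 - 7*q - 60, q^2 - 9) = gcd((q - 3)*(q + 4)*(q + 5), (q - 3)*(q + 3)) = q - 3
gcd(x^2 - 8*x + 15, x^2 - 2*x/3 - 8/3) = 1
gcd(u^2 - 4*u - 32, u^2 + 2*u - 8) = u + 4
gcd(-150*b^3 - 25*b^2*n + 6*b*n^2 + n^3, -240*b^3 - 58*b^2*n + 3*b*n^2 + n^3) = 30*b^2 + 11*b*n + n^2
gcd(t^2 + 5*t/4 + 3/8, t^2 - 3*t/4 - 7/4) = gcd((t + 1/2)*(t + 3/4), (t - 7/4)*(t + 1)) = 1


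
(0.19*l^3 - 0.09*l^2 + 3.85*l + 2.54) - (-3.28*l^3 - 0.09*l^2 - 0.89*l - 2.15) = 3.47*l^3 + 4.74*l + 4.69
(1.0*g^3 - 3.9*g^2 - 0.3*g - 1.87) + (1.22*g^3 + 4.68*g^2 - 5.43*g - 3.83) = 2.22*g^3 + 0.78*g^2 - 5.73*g - 5.7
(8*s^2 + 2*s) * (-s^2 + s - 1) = -8*s^4 + 6*s^3 - 6*s^2 - 2*s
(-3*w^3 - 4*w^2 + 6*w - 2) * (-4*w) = 12*w^4 + 16*w^3 - 24*w^2 + 8*w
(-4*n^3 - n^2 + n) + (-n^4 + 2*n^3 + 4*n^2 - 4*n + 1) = -n^4 - 2*n^3 + 3*n^2 - 3*n + 1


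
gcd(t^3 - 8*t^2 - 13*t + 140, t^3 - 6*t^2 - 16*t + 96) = t + 4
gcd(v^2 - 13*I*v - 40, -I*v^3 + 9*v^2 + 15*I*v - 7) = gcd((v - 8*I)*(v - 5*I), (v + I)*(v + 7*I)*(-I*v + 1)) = 1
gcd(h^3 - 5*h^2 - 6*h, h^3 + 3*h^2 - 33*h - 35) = h + 1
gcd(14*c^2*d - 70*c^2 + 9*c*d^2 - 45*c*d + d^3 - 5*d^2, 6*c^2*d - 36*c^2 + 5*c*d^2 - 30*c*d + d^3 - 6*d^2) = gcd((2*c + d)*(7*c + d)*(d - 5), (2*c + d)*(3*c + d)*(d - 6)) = 2*c + d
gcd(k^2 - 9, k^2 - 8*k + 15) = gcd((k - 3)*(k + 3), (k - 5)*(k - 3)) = k - 3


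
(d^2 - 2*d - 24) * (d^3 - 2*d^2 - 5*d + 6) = d^5 - 4*d^4 - 25*d^3 + 64*d^2 + 108*d - 144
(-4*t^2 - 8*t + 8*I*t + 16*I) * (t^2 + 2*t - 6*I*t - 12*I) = -4*t^4 - 16*t^3 + 32*I*t^3 + 32*t^2 + 128*I*t^2 + 192*t + 128*I*t + 192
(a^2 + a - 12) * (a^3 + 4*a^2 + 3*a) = a^5 + 5*a^4 - 5*a^3 - 45*a^2 - 36*a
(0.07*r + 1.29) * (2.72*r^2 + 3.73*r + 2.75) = 0.1904*r^3 + 3.7699*r^2 + 5.0042*r + 3.5475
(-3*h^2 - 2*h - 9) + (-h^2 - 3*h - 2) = -4*h^2 - 5*h - 11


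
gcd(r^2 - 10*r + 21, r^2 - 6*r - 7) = r - 7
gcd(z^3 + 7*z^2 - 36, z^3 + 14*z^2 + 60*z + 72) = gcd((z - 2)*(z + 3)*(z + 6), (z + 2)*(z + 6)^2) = z + 6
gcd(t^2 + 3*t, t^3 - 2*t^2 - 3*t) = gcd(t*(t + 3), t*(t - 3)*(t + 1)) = t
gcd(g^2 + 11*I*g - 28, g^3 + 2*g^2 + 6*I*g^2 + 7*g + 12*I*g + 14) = g + 7*I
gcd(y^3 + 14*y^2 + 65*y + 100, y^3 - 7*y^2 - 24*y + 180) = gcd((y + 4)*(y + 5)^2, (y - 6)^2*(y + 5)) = y + 5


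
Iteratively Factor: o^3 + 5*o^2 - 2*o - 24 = (o + 3)*(o^2 + 2*o - 8) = (o + 3)*(o + 4)*(o - 2)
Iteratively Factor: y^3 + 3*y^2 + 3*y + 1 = (y + 1)*(y^2 + 2*y + 1) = (y + 1)^2*(y + 1)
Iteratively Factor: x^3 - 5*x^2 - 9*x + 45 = (x - 3)*(x^2 - 2*x - 15) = (x - 5)*(x - 3)*(x + 3)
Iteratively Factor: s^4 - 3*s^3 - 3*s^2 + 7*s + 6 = (s - 3)*(s^3 - 3*s - 2) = (s - 3)*(s + 1)*(s^2 - s - 2) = (s - 3)*(s + 1)^2*(s - 2)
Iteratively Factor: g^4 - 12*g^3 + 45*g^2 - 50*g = (g - 5)*(g^3 - 7*g^2 + 10*g) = g*(g - 5)*(g^2 - 7*g + 10) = g*(g - 5)^2*(g - 2)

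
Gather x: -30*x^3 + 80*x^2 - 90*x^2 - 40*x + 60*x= -30*x^3 - 10*x^2 + 20*x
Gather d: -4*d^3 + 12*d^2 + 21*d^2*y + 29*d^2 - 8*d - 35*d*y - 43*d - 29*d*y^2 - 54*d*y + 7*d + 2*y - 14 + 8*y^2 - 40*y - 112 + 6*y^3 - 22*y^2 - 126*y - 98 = -4*d^3 + d^2*(21*y + 41) + d*(-29*y^2 - 89*y - 44) + 6*y^3 - 14*y^2 - 164*y - 224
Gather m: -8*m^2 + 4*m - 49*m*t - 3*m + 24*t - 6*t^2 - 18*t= -8*m^2 + m*(1 - 49*t) - 6*t^2 + 6*t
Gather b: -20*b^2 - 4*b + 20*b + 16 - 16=-20*b^2 + 16*b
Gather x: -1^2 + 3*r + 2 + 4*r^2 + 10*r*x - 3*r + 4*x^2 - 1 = 4*r^2 + 10*r*x + 4*x^2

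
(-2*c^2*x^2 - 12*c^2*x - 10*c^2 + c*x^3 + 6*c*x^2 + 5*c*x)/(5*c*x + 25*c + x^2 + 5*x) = c*(-2*c*x - 2*c + x^2 + x)/(5*c + x)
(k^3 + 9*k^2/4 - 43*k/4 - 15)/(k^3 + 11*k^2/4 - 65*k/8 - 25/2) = 2*(k - 3)/(2*k - 5)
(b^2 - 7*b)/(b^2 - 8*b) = (b - 7)/(b - 8)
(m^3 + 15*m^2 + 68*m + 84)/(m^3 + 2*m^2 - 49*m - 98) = (m + 6)/(m - 7)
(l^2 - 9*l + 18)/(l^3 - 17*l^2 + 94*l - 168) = (l - 3)/(l^2 - 11*l + 28)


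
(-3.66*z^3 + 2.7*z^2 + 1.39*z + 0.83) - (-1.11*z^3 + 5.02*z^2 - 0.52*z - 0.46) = -2.55*z^3 - 2.32*z^2 + 1.91*z + 1.29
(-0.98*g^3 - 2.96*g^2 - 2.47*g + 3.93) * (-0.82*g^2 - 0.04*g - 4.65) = 0.8036*g^5 + 2.4664*g^4 + 6.7008*g^3 + 10.6402*g^2 + 11.3283*g - 18.2745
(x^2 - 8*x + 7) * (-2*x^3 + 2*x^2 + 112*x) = -2*x^5 + 18*x^4 + 82*x^3 - 882*x^2 + 784*x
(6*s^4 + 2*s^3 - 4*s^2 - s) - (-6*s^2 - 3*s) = 6*s^4 + 2*s^3 + 2*s^2 + 2*s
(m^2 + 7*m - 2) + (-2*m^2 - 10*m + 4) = -m^2 - 3*m + 2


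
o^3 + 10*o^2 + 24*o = o*(o + 4)*(o + 6)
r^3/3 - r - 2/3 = (r/3 + 1/3)*(r - 2)*(r + 1)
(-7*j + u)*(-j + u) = 7*j^2 - 8*j*u + u^2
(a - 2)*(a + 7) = a^2 + 5*a - 14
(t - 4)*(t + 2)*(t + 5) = t^3 + 3*t^2 - 18*t - 40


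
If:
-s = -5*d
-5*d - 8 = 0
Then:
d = -8/5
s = -8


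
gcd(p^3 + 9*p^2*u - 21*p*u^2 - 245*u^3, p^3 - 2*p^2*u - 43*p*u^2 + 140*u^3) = p^2 + 2*p*u - 35*u^2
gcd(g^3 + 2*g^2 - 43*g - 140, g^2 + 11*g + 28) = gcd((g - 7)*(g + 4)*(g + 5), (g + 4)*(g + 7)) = g + 4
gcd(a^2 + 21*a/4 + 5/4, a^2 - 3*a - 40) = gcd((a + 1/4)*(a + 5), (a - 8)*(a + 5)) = a + 5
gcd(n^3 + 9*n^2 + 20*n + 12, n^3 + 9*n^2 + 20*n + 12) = n^3 + 9*n^2 + 20*n + 12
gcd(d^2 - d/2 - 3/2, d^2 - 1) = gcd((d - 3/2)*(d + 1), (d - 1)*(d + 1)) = d + 1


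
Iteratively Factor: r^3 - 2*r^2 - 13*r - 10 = (r + 2)*(r^2 - 4*r - 5) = (r - 5)*(r + 2)*(r + 1)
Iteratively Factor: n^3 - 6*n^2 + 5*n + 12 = (n - 3)*(n^2 - 3*n - 4) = (n - 3)*(n + 1)*(n - 4)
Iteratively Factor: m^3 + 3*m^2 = (m + 3)*(m^2) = m*(m + 3)*(m)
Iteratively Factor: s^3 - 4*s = (s)*(s^2 - 4) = s*(s - 2)*(s + 2)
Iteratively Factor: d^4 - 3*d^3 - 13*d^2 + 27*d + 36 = (d - 3)*(d^3 - 13*d - 12) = (d - 3)*(d + 1)*(d^2 - d - 12) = (d - 3)*(d + 1)*(d + 3)*(d - 4)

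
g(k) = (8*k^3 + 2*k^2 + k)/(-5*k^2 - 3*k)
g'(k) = (10*k + 3)*(8*k^3 + 2*k^2 + k)/(-5*k^2 - 3*k)^2 + (24*k^2 + 4*k + 1)/(-5*k^2 - 3*k)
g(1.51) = -2.11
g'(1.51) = -1.48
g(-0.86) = 4.00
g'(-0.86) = 6.33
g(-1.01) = 3.48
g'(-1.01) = 1.59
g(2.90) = -4.23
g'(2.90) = -1.56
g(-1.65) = 3.71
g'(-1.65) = -1.11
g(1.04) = -1.43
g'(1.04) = -1.40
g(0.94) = -1.29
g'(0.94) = -1.37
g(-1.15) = 3.37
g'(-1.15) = 0.17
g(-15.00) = 24.60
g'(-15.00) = -1.60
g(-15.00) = 24.60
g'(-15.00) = -1.60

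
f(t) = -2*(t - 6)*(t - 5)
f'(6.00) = -2.00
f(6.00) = 0.00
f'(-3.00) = 34.00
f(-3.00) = -144.00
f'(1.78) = 14.88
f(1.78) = -27.18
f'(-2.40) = 31.60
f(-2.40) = -124.32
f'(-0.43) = 23.72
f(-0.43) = -69.83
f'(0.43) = 20.28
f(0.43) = -50.91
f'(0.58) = 19.68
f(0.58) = -47.91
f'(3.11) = 9.56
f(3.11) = -10.92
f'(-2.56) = 32.24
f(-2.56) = -129.43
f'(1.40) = 16.40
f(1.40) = -33.12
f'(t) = 22 - 4*t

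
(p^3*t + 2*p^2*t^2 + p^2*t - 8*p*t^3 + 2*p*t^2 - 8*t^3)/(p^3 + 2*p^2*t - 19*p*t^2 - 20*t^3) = t*(p^3 + 2*p^2*t + p^2 - 8*p*t^2 + 2*p*t - 8*t^2)/(p^3 + 2*p^2*t - 19*p*t^2 - 20*t^3)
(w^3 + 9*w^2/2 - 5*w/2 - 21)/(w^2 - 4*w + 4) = (2*w^2 + 13*w + 21)/(2*(w - 2))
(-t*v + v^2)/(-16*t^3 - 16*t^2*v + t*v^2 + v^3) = v*(t - v)/(16*t^3 + 16*t^2*v - t*v^2 - v^3)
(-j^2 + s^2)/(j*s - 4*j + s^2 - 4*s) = (-j + s)/(s - 4)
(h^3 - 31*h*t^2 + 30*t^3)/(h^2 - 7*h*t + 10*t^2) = (-h^2 - 5*h*t + 6*t^2)/(-h + 2*t)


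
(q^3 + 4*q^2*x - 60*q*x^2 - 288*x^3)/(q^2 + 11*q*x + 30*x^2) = (q^2 - 2*q*x - 48*x^2)/(q + 5*x)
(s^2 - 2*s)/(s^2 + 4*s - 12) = s/(s + 6)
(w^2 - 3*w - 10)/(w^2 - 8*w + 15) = (w + 2)/(w - 3)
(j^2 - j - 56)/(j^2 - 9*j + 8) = (j + 7)/(j - 1)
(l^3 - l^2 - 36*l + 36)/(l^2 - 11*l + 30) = (l^2 + 5*l - 6)/(l - 5)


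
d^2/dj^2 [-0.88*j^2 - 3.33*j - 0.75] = -1.76000000000000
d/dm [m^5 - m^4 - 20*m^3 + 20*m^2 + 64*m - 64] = 5*m^4 - 4*m^3 - 60*m^2 + 40*m + 64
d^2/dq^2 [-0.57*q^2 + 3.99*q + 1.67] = -1.14000000000000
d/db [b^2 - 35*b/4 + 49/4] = 2*b - 35/4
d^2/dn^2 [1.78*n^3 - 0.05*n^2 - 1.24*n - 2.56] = 10.68*n - 0.1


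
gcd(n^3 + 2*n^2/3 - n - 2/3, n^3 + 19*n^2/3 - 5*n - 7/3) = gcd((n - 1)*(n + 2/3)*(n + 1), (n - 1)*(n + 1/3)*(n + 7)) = n - 1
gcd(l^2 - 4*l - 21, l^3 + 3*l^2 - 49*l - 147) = l^2 - 4*l - 21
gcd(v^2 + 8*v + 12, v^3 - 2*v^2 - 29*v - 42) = v + 2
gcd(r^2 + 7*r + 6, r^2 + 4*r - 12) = r + 6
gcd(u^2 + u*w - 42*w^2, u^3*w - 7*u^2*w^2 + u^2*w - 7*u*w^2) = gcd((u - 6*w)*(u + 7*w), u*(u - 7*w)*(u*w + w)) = 1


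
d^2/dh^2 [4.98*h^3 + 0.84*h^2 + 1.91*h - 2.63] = 29.88*h + 1.68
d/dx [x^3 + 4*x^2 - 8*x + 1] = 3*x^2 + 8*x - 8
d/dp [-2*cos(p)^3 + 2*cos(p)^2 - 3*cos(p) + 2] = (6*cos(p)^2 - 4*cos(p) + 3)*sin(p)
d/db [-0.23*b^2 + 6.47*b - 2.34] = 6.47 - 0.46*b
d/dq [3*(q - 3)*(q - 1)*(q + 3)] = 9*q^2 - 6*q - 27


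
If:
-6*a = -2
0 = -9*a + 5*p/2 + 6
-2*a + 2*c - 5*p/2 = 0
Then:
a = 1/3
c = -7/6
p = -6/5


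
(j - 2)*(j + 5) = j^2 + 3*j - 10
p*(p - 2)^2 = p^3 - 4*p^2 + 4*p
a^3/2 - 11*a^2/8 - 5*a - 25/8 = (a/2 + 1/2)*(a - 5)*(a + 5/4)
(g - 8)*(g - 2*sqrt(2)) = g^2 - 8*g - 2*sqrt(2)*g + 16*sqrt(2)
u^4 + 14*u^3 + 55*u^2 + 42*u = u*(u + 1)*(u + 6)*(u + 7)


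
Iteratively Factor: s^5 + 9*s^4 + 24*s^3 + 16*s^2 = (s)*(s^4 + 9*s^3 + 24*s^2 + 16*s) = s^2*(s^3 + 9*s^2 + 24*s + 16) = s^2*(s + 1)*(s^2 + 8*s + 16) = s^2*(s + 1)*(s + 4)*(s + 4)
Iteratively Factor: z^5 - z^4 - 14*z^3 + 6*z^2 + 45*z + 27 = (z + 1)*(z^4 - 2*z^3 - 12*z^2 + 18*z + 27) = (z + 1)*(z + 3)*(z^3 - 5*z^2 + 3*z + 9) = (z - 3)*(z + 1)*(z + 3)*(z^2 - 2*z - 3) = (z - 3)^2*(z + 1)*(z + 3)*(z + 1)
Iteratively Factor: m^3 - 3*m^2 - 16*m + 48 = (m - 3)*(m^2 - 16) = (m - 3)*(m + 4)*(m - 4)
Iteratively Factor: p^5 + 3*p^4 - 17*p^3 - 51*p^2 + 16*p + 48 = (p + 4)*(p^4 - p^3 - 13*p^2 + p + 12) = (p + 3)*(p + 4)*(p^3 - 4*p^2 - p + 4) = (p - 4)*(p + 3)*(p + 4)*(p^2 - 1) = (p - 4)*(p + 1)*(p + 3)*(p + 4)*(p - 1)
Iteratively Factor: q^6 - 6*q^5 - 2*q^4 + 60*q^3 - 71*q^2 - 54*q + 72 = (q + 1)*(q^5 - 7*q^4 + 5*q^3 + 55*q^2 - 126*q + 72) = (q - 1)*(q + 1)*(q^4 - 6*q^3 - q^2 + 54*q - 72) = (q - 3)*(q - 1)*(q + 1)*(q^3 - 3*q^2 - 10*q + 24) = (q - 3)*(q - 2)*(q - 1)*(q + 1)*(q^2 - q - 12) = (q - 3)*(q - 2)*(q - 1)*(q + 1)*(q + 3)*(q - 4)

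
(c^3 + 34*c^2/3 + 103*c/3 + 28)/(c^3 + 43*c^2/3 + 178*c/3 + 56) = (c + 3)/(c + 6)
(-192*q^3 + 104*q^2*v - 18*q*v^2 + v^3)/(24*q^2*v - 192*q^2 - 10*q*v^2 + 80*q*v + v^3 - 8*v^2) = (-8*q + v)/(v - 8)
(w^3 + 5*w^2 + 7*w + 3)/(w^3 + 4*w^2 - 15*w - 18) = (w^2 + 4*w + 3)/(w^2 + 3*w - 18)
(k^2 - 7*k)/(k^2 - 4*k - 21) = k/(k + 3)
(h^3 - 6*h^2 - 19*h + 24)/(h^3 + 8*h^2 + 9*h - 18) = (h - 8)/(h + 6)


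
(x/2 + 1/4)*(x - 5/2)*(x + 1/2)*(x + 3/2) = x^4/2 - 9*x^2/4 - 2*x - 15/32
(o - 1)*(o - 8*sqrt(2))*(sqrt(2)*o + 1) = sqrt(2)*o^3 - 15*o^2 - sqrt(2)*o^2 - 8*sqrt(2)*o + 15*o + 8*sqrt(2)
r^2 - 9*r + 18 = (r - 6)*(r - 3)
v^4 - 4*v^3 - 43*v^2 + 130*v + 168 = (v - 7)*(v - 4)*(v + 1)*(v + 6)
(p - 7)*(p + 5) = p^2 - 2*p - 35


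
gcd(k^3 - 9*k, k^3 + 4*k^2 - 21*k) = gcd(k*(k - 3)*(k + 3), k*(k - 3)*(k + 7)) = k^2 - 3*k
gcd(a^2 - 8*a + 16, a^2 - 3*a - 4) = a - 4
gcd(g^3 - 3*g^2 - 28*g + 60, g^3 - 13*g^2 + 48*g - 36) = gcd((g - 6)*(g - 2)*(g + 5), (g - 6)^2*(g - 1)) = g - 6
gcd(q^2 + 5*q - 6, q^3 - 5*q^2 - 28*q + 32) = q - 1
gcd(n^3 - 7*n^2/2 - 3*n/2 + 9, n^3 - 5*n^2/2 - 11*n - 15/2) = n + 3/2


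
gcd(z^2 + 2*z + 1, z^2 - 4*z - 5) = z + 1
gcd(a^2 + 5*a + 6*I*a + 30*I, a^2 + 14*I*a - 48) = a + 6*I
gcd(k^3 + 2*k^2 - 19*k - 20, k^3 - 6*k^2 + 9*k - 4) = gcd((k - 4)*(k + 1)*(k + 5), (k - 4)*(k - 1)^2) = k - 4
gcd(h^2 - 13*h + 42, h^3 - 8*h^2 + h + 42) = h - 7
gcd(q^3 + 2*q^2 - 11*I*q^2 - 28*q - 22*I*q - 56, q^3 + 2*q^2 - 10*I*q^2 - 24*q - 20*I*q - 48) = q^2 + q*(2 - 4*I) - 8*I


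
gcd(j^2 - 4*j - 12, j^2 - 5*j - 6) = j - 6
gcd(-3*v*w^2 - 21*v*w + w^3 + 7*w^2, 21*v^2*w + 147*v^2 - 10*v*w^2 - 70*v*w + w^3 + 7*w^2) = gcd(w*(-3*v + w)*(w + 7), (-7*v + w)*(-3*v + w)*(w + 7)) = 3*v*w + 21*v - w^2 - 7*w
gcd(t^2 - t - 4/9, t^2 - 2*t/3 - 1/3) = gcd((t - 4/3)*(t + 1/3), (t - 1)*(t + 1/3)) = t + 1/3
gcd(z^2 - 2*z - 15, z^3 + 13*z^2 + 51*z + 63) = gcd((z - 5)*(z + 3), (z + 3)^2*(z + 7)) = z + 3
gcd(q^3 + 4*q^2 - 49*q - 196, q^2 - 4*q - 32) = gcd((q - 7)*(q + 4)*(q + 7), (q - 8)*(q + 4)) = q + 4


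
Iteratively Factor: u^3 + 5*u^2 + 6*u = (u)*(u^2 + 5*u + 6) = u*(u + 2)*(u + 3)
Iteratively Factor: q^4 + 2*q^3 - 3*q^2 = (q)*(q^3 + 2*q^2 - 3*q) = q*(q - 1)*(q^2 + 3*q) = q*(q - 1)*(q + 3)*(q)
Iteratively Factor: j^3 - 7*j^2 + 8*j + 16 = (j + 1)*(j^2 - 8*j + 16) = (j - 4)*(j + 1)*(j - 4)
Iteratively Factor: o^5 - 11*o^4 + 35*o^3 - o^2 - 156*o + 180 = (o + 2)*(o^4 - 13*o^3 + 61*o^2 - 123*o + 90) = (o - 3)*(o + 2)*(o^3 - 10*o^2 + 31*o - 30) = (o - 5)*(o - 3)*(o + 2)*(o^2 - 5*o + 6) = (o - 5)*(o - 3)*(o - 2)*(o + 2)*(o - 3)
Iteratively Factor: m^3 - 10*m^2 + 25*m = (m - 5)*(m^2 - 5*m) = m*(m - 5)*(m - 5)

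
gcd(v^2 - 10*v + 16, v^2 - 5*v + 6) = v - 2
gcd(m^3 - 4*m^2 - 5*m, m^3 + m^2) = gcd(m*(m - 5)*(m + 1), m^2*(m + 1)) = m^2 + m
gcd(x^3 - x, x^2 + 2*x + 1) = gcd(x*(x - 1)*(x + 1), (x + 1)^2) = x + 1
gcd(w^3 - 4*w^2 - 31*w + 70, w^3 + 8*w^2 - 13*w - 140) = w + 5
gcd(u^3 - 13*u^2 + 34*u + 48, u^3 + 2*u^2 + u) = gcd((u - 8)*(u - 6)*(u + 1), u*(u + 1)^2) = u + 1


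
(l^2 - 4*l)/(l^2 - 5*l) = (l - 4)/(l - 5)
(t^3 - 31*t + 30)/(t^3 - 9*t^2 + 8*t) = (t^2 + t - 30)/(t*(t - 8))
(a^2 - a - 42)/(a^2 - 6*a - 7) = (a + 6)/(a + 1)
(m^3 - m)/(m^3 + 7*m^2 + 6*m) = (m - 1)/(m + 6)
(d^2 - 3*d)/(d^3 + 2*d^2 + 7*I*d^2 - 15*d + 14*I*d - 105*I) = d/(d^2 + d*(5 + 7*I) + 35*I)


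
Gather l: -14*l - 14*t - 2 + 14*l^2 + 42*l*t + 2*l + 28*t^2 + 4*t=14*l^2 + l*(42*t - 12) + 28*t^2 - 10*t - 2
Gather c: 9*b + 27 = 9*b + 27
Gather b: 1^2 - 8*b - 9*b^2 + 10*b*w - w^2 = -9*b^2 + b*(10*w - 8) - w^2 + 1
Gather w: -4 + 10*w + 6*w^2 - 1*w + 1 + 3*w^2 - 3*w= 9*w^2 + 6*w - 3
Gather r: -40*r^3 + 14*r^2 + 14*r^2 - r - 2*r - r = -40*r^3 + 28*r^2 - 4*r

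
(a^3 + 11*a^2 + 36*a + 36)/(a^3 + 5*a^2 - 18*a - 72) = (a + 2)/(a - 4)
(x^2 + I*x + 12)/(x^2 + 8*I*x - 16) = (x - 3*I)/(x + 4*I)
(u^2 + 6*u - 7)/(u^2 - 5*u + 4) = (u + 7)/(u - 4)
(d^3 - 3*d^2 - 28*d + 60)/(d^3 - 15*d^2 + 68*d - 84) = (d + 5)/(d - 7)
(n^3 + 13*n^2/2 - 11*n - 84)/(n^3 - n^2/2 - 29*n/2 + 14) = (n + 6)/(n - 1)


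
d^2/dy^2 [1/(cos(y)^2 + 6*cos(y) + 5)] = (-8*sin(y)^4 + 36*sin(y)^2 + 105*cos(y) - 9*cos(3*y) + 96)/(2*(cos(y) + 1)^3*(cos(y) + 5)^3)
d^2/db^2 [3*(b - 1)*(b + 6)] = 6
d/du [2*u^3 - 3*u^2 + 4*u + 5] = 6*u^2 - 6*u + 4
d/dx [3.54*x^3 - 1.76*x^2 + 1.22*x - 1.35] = 10.62*x^2 - 3.52*x + 1.22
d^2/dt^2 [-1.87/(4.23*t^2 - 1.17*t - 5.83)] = (-66.919446*t^2 + 18.509634*t + 1.87*(8.46*t - 1.17)*(16.92*t - 2.34) + 92.231766)/(-4.23*t^2 + 1.17*t + 5.83)^3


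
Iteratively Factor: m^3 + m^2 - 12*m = (m - 3)*(m^2 + 4*m) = (m - 3)*(m + 4)*(m)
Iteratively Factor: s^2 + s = (s + 1)*(s)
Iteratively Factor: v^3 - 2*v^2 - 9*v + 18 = (v - 3)*(v^2 + v - 6) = (v - 3)*(v - 2)*(v + 3)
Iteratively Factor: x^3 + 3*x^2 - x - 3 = (x - 1)*(x^2 + 4*x + 3) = (x - 1)*(x + 1)*(x + 3)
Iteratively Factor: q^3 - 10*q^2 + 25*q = (q - 5)*(q^2 - 5*q) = (q - 5)^2*(q)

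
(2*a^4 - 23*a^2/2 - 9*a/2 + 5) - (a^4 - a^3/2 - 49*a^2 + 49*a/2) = a^4 + a^3/2 + 75*a^2/2 - 29*a + 5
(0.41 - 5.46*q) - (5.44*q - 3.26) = 3.67 - 10.9*q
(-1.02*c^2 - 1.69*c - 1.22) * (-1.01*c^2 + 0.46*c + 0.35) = 1.0302*c^4 + 1.2377*c^3 + 0.0978000000000001*c^2 - 1.1527*c - 0.427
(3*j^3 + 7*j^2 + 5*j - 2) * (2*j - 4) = 6*j^4 + 2*j^3 - 18*j^2 - 24*j + 8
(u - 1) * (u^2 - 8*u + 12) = u^3 - 9*u^2 + 20*u - 12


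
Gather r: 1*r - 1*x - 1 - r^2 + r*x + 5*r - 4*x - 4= -r^2 + r*(x + 6) - 5*x - 5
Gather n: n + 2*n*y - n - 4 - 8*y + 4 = 2*n*y - 8*y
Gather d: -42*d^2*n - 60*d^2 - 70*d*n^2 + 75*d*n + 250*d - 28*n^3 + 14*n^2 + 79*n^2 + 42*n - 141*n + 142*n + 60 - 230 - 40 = d^2*(-42*n - 60) + d*(-70*n^2 + 75*n + 250) - 28*n^3 + 93*n^2 + 43*n - 210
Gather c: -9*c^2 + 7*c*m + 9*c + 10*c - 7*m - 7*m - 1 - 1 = -9*c^2 + c*(7*m + 19) - 14*m - 2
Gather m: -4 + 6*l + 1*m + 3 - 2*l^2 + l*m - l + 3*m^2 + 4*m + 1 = -2*l^2 + 5*l + 3*m^2 + m*(l + 5)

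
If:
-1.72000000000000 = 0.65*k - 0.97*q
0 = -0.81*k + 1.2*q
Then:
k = 362.11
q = 244.42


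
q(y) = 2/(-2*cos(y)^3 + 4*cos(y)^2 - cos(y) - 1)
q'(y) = 2*(-6*sin(y)*cos(y)^2 + 8*sin(y)*cos(y) - sin(y))/(-2*cos(y)^3 + 4*cos(y)^2 - cos(y) - 1)^2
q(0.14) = -200.53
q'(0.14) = 2913.86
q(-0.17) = -134.91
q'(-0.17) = -1626.44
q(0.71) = -6.06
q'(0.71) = 19.32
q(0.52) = -12.31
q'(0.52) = 53.58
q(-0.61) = -8.56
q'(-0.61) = -32.03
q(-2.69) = 0.44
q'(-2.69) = 0.54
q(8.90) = 0.48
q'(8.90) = -0.72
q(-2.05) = 3.94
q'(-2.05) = 41.10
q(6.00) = -46.65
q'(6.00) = -349.52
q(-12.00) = -10.14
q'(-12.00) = 40.76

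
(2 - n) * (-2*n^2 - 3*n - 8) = 2*n^3 - n^2 + 2*n - 16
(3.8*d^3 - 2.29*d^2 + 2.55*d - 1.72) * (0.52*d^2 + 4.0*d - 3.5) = 1.976*d^5 + 14.0092*d^4 - 21.134*d^3 + 17.3206*d^2 - 15.805*d + 6.02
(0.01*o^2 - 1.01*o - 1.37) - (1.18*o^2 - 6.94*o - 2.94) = -1.17*o^2 + 5.93*o + 1.57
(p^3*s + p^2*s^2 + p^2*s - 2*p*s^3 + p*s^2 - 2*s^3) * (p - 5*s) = p^4*s - 4*p^3*s^2 + p^3*s - 7*p^2*s^3 - 4*p^2*s^2 + 10*p*s^4 - 7*p*s^3 + 10*s^4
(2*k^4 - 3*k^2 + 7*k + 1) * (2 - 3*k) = -6*k^5 + 4*k^4 + 9*k^3 - 27*k^2 + 11*k + 2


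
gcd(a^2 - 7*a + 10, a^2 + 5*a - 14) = a - 2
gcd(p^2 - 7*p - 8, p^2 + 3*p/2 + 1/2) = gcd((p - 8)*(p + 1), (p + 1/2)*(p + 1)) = p + 1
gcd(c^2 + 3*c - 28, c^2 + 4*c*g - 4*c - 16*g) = c - 4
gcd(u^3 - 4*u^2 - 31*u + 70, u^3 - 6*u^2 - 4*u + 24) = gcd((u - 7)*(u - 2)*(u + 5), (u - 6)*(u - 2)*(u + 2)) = u - 2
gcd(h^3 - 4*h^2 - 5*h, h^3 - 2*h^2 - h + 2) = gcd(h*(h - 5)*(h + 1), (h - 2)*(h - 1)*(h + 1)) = h + 1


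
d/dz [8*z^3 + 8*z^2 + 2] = 8*z*(3*z + 2)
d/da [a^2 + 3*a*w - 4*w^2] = 2*a + 3*w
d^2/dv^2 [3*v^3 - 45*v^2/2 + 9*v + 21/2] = 18*v - 45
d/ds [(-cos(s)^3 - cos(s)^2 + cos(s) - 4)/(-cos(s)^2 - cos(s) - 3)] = (-sin(s)^4 + 2*sin(s)^2*cos(s) + 13*sin(s)^2 - 5)*sin(s)/(cos(s)^2 + cos(s) + 3)^2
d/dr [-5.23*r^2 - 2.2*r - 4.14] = -10.46*r - 2.2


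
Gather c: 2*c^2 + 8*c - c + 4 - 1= 2*c^2 + 7*c + 3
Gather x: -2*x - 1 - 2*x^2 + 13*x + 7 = -2*x^2 + 11*x + 6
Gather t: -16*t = -16*t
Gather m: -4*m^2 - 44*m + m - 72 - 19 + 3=-4*m^2 - 43*m - 88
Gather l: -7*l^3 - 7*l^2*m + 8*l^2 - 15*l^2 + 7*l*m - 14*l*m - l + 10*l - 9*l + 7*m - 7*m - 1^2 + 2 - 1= -7*l^3 + l^2*(-7*m - 7) - 7*l*m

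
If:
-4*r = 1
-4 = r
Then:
No Solution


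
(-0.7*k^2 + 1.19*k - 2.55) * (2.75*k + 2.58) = -1.925*k^3 + 1.4665*k^2 - 3.9423*k - 6.579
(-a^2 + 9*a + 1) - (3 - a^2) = 9*a - 2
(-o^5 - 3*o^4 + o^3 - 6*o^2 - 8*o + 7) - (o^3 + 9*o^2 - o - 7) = -o^5 - 3*o^4 - 15*o^2 - 7*o + 14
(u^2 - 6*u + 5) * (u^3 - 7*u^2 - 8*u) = u^5 - 13*u^4 + 39*u^3 + 13*u^2 - 40*u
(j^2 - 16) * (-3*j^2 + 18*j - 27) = -3*j^4 + 18*j^3 + 21*j^2 - 288*j + 432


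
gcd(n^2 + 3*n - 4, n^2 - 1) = n - 1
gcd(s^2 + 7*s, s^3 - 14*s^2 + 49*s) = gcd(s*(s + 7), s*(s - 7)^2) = s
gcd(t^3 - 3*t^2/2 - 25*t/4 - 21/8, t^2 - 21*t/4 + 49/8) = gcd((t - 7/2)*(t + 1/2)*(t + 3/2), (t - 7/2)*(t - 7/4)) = t - 7/2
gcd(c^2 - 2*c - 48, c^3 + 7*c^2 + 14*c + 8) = 1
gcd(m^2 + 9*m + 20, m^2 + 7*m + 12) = m + 4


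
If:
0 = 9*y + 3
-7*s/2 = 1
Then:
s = -2/7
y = -1/3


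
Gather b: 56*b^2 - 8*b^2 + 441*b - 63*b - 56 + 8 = 48*b^2 + 378*b - 48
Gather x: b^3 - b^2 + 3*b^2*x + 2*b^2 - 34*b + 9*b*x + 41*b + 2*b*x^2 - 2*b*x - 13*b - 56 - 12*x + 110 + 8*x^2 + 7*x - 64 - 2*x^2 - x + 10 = b^3 + b^2 - 6*b + x^2*(2*b + 6) + x*(3*b^2 + 7*b - 6)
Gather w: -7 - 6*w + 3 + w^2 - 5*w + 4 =w^2 - 11*w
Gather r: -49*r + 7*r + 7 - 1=6 - 42*r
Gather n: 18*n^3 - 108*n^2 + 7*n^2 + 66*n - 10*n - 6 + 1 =18*n^3 - 101*n^2 + 56*n - 5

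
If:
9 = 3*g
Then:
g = 3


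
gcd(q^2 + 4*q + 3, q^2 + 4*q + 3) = q^2 + 4*q + 3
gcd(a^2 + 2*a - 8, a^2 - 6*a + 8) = a - 2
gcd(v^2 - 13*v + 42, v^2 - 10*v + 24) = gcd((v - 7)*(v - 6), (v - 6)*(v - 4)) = v - 6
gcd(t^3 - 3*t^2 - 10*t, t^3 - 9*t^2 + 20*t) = t^2 - 5*t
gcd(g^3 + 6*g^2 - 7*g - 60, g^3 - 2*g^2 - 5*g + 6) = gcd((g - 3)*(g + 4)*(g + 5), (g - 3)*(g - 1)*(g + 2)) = g - 3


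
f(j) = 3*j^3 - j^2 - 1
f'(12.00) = 1272.00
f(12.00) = 5039.00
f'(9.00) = 711.00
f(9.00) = 2105.00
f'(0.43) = 0.80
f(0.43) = -0.95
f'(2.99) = 74.48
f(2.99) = 70.25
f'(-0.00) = 0.00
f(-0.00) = -1.00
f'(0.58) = 1.87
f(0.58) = -0.75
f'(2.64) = 57.45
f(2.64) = 47.23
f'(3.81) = 123.02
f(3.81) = 150.40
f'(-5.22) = 255.68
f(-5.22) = -454.96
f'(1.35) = 13.70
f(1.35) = 4.56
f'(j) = 9*j^2 - 2*j = j*(9*j - 2)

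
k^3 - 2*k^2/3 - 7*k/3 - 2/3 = (k - 2)*(k + 1/3)*(k + 1)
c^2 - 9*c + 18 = (c - 6)*(c - 3)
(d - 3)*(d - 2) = d^2 - 5*d + 6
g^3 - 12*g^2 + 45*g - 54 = (g - 6)*(g - 3)^2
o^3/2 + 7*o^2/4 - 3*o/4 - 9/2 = (o/2 + 1)*(o - 3/2)*(o + 3)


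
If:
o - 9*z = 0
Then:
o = 9*z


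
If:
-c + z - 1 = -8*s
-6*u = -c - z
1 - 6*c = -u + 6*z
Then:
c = 6/35 - z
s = 41/280 - z/4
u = 1/35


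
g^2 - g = g*(g - 1)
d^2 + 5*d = d*(d + 5)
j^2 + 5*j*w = j*(j + 5*w)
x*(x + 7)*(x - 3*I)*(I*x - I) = I*x^4 + 3*x^3 + 6*I*x^3 + 18*x^2 - 7*I*x^2 - 21*x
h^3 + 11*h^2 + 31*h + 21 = (h + 1)*(h + 3)*(h + 7)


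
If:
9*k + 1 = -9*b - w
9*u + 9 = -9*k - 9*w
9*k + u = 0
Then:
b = -17*w/72 - 17/72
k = w/8 + 1/8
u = -9*w/8 - 9/8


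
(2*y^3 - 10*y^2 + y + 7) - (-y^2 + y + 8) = 2*y^3 - 9*y^2 - 1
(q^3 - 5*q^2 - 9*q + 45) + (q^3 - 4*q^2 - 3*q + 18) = 2*q^3 - 9*q^2 - 12*q + 63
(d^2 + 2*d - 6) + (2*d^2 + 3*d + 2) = 3*d^2 + 5*d - 4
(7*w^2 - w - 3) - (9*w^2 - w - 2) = -2*w^2 - 1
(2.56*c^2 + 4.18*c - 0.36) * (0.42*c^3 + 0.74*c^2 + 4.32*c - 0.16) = 1.0752*c^5 + 3.65*c^4 + 14.0012*c^3 + 17.3816*c^2 - 2.224*c + 0.0576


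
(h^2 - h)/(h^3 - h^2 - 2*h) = (1 - h)/(-h^2 + h + 2)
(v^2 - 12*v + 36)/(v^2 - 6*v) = (v - 6)/v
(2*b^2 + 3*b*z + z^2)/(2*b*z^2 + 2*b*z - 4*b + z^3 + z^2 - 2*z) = (b + z)/(z^2 + z - 2)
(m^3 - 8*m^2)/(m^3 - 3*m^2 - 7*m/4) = 4*m*(8 - m)/(-4*m^2 + 12*m + 7)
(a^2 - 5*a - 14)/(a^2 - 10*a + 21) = (a + 2)/(a - 3)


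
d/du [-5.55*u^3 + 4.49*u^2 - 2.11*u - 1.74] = -16.65*u^2 + 8.98*u - 2.11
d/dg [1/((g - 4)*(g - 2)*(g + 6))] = (28 - 3*g^2)/(g^6 - 56*g^4 + 96*g^3 + 784*g^2 - 2688*g + 2304)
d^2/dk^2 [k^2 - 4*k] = 2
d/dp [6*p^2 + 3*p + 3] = 12*p + 3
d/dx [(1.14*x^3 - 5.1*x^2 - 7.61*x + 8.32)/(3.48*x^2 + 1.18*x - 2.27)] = (3.9672*x^4 + 2.6904*x^3 + 12.7014*x^2 - 34.7532*x + 7.4571)/(12.1104*x^4 + 8.2128*x^3 - 14.4068*x^2 - 5.3572*x + 5.1529)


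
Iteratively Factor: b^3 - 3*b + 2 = (b - 1)*(b^2 + b - 2) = (b - 1)*(b + 2)*(b - 1)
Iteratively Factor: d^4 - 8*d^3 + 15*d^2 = (d)*(d^3 - 8*d^2 + 15*d) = d*(d - 3)*(d^2 - 5*d) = d^2*(d - 3)*(d - 5)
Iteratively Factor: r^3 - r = (r)*(r^2 - 1) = r*(r - 1)*(r + 1)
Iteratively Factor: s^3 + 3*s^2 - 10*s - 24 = (s + 4)*(s^2 - s - 6) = (s + 2)*(s + 4)*(s - 3)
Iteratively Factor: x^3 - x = (x)*(x^2 - 1) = x*(x - 1)*(x + 1)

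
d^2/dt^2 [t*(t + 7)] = 2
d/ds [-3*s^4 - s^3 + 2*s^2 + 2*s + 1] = -12*s^3 - 3*s^2 + 4*s + 2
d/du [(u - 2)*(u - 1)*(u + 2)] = 3*u^2 - 2*u - 4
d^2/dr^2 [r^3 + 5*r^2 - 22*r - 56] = 6*r + 10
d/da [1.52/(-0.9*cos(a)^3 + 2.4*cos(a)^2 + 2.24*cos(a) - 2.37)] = (-4.104*cos(a)^2 + 7.296*cos(a) + 3.4048)*sin(a)/(0.9*cos(a)^3 - 2.4*cos(a)^2 - 2.24*cos(a) + 2.37)^2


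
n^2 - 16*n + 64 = (n - 8)^2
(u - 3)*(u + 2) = u^2 - u - 6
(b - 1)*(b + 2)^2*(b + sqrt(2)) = b^4 + sqrt(2)*b^3 + 3*b^3 + 3*sqrt(2)*b^2 - 4*b - 4*sqrt(2)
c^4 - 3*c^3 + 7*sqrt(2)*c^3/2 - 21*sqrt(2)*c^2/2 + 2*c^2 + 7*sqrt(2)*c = c*(c - 2)*(c - 1)*(c + 7*sqrt(2)/2)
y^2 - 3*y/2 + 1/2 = (y - 1)*(y - 1/2)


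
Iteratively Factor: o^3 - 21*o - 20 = (o + 1)*(o^2 - o - 20) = (o - 5)*(o + 1)*(o + 4)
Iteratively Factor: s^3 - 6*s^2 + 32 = (s - 4)*(s^2 - 2*s - 8) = (s - 4)*(s + 2)*(s - 4)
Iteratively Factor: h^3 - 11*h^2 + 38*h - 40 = (h - 5)*(h^2 - 6*h + 8) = (h - 5)*(h - 4)*(h - 2)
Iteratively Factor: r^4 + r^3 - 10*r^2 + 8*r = (r - 2)*(r^3 + 3*r^2 - 4*r) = (r - 2)*(r + 4)*(r^2 - r) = r*(r - 2)*(r + 4)*(r - 1)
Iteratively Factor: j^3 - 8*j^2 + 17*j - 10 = (j - 5)*(j^2 - 3*j + 2) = (j - 5)*(j - 1)*(j - 2)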